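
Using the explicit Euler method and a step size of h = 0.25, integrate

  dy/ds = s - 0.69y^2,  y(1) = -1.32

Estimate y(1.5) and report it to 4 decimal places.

-1.3821

Euler: y_{n+1} = y_n + h·f(s_n, y_n).
s=1.000000, y=-1.320000: f=-0.202256 → y ← -1.320000 + 0.25·(-0.202256) = -1.370564
s=1.250000, y=-1.370564: f=-0.046128 → y ← -1.370564 + 0.25·(-0.046128) = -1.382096
y(1.5) ≈ -1.3821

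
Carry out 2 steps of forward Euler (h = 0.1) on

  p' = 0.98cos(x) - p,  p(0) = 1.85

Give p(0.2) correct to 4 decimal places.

1.6842

Euler: p_{n+1} = p_n + h·f(x_n, p_n).
x=0.000000, p=1.850000: f=-0.870000 → p ← 1.850000 + 0.1·(-0.870000) = 1.763000
x=0.100000, p=1.763000: f=-0.787896 → p ← 1.763000 + 0.1·(-0.787896) = 1.684210
p(0.2) ≈ 1.6842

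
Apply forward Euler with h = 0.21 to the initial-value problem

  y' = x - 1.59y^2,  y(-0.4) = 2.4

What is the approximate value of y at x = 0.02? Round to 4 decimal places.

0.3013

Euler: y_{n+1} = y_n + h·f(x_n, y_n).
x=-0.400000, y=2.400000: f=-9.558400 → y ← 2.400000 + 0.21·(-9.558400) = 0.392736
x=-0.190000, y=0.392736: f=-0.435244 → y ← 0.392736 + 0.21·(-0.435244) = 0.301335
y(0.02) ≈ 0.3013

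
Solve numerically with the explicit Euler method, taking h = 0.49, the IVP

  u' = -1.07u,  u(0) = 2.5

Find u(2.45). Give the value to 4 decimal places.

Euler: u_{n+1} = u_n + h·f(s_n, u_n).
s=0.000000, u=2.500000: f=-2.675000 → u ← 2.500000 + 0.49·(-2.675000) = 1.189250
s=0.490000, u=1.189250: f=-1.272498 → u ← 1.189250 + 0.49·(-1.272498) = 0.565726
s=0.980000, u=0.565726: f=-0.605327 → u ← 0.565726 + 0.49·(-0.605327) = 0.269116
s=1.470000, u=0.269116: f=-0.287954 → u ← 0.269116 + 0.49·(-0.287954) = 0.128018
s=1.960000, u=0.128018: f=-0.136980 → u ← 0.128018 + 0.49·(-0.136980) = 0.060898
u(2.45) ≈ 0.0609

0.0609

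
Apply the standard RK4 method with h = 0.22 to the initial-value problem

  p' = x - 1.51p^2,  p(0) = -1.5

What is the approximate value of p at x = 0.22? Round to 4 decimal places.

RK4: k1 = f(x_n, p_n); k2 = f(x_n + h/2, p_n + (h/2)·k1); k3 = f(x_n + h/2, p_n + (h/2)·k2); k4 = f(x_n + h, p_n + h·k3); p_{n+1} = p_n + (h/6)·(k1 + 2k2 + 2k3 + k4).
x=0.000000, p=-1.500000:
  k1 = f(0.000000, -1.500000) = -3.397500
  k2 = f(0.110000, -1.873725) = -5.191377
  k3 = f(0.110000, -2.071051) = -6.366773
  k4 = f(0.220000, -2.900690) = -12.485145
  p ← -1.500000 + (0.22/6)·(k1 + 2k2 + 2k3 + k4) = -2.929961
p(0.22) ≈ -2.9300

-2.9300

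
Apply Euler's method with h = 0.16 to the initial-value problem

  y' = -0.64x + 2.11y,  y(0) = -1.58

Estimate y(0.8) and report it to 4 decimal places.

-6.9944

Euler: y_{n+1} = y_n + h·f(x_n, y_n).
x=0.000000, y=-1.580000: f=-3.333800 → y ← -1.580000 + 0.16·(-3.333800) = -2.113408
x=0.160000, y=-2.113408: f=-4.561691 → y ← -2.113408 + 0.16·(-4.561691) = -2.843279
x=0.320000, y=-2.843279: f=-6.204118 → y ← -2.843279 + 0.16·(-6.204118) = -3.835937
x=0.480000, y=-3.835937: f=-8.401028 → y ← -3.835937 + 0.16·(-8.401028) = -5.180102
x=0.640000, y=-5.180102: f=-11.339615 → y ← -5.180102 + 0.16·(-11.339615) = -6.994440
y(0.8) ≈ -6.9944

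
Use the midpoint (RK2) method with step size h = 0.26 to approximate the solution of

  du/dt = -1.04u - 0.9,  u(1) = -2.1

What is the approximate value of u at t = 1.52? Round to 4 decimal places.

-1.5901

Midpoint: k1 = f(t_n, u_n); k2 = f(t_n + h/2, u_n + (h/2)·k1); u_{n+1} = u_n + h·k2.
t=1.000000, u=-2.100000:
  k1 = f(1.000000, -2.100000) = 1.284000
  k2 = f(1.130000, -1.933080) = 1.110403
  u ← -2.100000 + 0.26·1.110403 = -1.811295
t=1.260000, u=-1.811295:
  k1 = f(1.260000, -1.811295) = 0.983747
  k2 = f(1.390000, -1.683408) = 0.850744
  u ← -1.811295 + 0.26·0.850744 = -1.590102
u(1.52) ≈ -1.5901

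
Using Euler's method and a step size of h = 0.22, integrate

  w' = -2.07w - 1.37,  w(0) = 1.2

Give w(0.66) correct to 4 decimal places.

Euler: w_{n+1} = w_n + h·f(s_n, w_n).
s=0.000000, w=1.200000: f=-3.854000 → w ← 1.200000 + 0.22·(-3.854000) = 0.352120
s=0.220000, w=0.352120: f=-2.098888 → w ← 0.352120 + 0.22·(-2.098888) = -0.109635
s=0.440000, w=-0.109635: f=-1.143055 → w ← -0.109635 + 0.22·(-1.143055) = -0.361107
w(0.66) ≈ -0.3611

-0.3611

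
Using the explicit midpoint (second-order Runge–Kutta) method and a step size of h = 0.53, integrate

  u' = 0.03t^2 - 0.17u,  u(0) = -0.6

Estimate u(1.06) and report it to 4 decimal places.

-0.4903

Midpoint: k1 = f(t_n, u_n); k2 = f(t_n + h/2, u_n + (h/2)·k1); u_{n+1} = u_n + h·k2.
t=0.000000, u=-0.600000:
  k1 = f(0.000000, -0.600000) = 0.102000
  k2 = f(0.265000, -0.572970) = 0.099512
  u ← -0.600000 + 0.53·0.099512 = -0.547259
t=0.530000, u=-0.547259:
  k1 = f(0.530000, -0.547259) = 0.101461
  k2 = f(0.795000, -0.520372) = 0.107424
  u ← -0.547259 + 0.53·0.107424 = -0.490324
u(1.06) ≈ -0.4903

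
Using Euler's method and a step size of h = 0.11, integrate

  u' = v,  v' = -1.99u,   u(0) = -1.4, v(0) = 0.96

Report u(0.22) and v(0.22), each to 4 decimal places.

-1.1551, 1.5498

Euler on (u,v): u_{n+1} = u_n + h·u', v_{n+1} = v_n + h·v'.
0.000000: (-1.400000, 0.960000); f=(0.960000, 2.786000) → (-1.294400, 1.266460)
0.110000: (-1.294400, 1.266460); f=(1.266460, 2.575856) → (-1.155089, 1.549804)
(u(0.22), v(0.22)) ≈ (-1.1551, 1.5498)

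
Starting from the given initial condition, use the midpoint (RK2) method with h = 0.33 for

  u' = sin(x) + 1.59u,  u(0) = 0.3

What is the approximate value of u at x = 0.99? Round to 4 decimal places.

Midpoint: k1 = f(x_n, u_n); k2 = f(x_n + h/2, u_n + (h/2)·k1); u_{n+1} = u_n + h·k2.
x=0.000000, u=0.300000:
  k1 = f(0.000000, 0.300000) = 0.477000
  k2 = f(0.165000, 0.378705) = 0.766393
  u ← 0.300000 + 0.33·0.766393 = 0.552910
x=0.330000, u=0.552910:
  k1 = f(0.330000, 0.552910) = 1.203170
  k2 = f(0.495000, 0.751433) = 1.669810
  u ← 0.552910 + 0.33·1.669810 = 1.103947
x=0.660000, u=1.103947:
  k1 = f(0.660000, 1.103947) = 2.368393
  k2 = f(0.825000, 1.494732) = 3.111171
  u ← 1.103947 + 0.33·3.111171 = 2.130634
u(0.99) ≈ 2.1306

2.1306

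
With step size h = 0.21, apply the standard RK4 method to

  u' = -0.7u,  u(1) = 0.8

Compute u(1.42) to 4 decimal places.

0.5962

RK4: k1 = f(x_n, u_n); k2 = f(x_n + h/2, u_n + (h/2)·k1); k3 = f(x_n + h/2, u_n + (h/2)·k2); k4 = f(x_n + h, u_n + h·k3); u_{n+1} = u_n + (h/6)·(k1 + 2k2 + 2k3 + k4).
x=1.000000, u=0.800000:
  k1 = f(1.000000, 0.800000) = -0.560000
  k2 = f(1.105000, 0.741200) = -0.518840
  k3 = f(1.105000, 0.745522) = -0.521865
  k4 = f(1.210000, 0.690408) = -0.483286
  u ← 0.800000 + (0.21/6)·(k1 + 2k2 + 2k3 + k4) = 0.690636
x=1.210000, u=0.690636:
  k1 = f(1.210000, 0.690636) = -0.483445
  k2 = f(1.315000, 0.639874) = -0.447912
  k3 = f(1.315000, 0.643605) = -0.450523
  k4 = f(1.420000, 0.596026) = -0.417218
  u ← 0.690636 + (0.21/6)·(k1 + 2k2 + 2k3 + k4) = 0.596222
u(1.42) ≈ 0.5962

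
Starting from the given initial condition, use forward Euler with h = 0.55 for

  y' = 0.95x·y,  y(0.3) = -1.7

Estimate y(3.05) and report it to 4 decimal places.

-22.8945

Euler: y_{n+1} = y_n + h·f(x_n, y_n).
x=0.300000, y=-1.700000: f=-0.484500 → y ← -1.700000 + 0.55·(-0.484500) = -1.966475
x=0.850000, y=-1.966475: f=-1.587929 → y ← -1.966475 + 0.55·(-1.587929) = -2.839836
x=1.400000, y=-2.839836: f=-3.776981 → y ← -2.839836 + 0.55·(-3.776981) = -4.917176
x=1.950000, y=-4.917176: f=-9.109068 → y ← -4.917176 + 0.55·(-9.109068) = -9.927163
x=2.500000, y=-9.927163: f=-23.577012 → y ← -9.927163 + 0.55·(-23.577012) = -22.894519
y(3.05) ≈ -22.8945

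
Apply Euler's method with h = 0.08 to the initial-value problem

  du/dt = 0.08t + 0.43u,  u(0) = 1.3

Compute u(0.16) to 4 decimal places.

Euler: u_{n+1} = u_n + h·f(t_n, u_n).
t=0.000000, u=1.300000: f=0.559000 → u ← 1.300000 + 0.08·0.559000 = 1.344720
t=0.080000, u=1.344720: f=0.584630 → u ← 1.344720 + 0.08·0.584630 = 1.391490
u(0.16) ≈ 1.3915

1.3915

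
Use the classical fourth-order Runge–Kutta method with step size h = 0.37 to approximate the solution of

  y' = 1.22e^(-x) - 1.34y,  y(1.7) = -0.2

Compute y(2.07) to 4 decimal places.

-0.0684

RK4: k1 = f(x_n, y_n); k2 = f(x_n + h/2, y_n + (h/2)·k1); k3 = f(x_n + h/2, y_n + (h/2)·k2); k4 = f(x_n + h, y_n + h·k3); y_{n+1} = y_n + (h/6)·(k1 + 2k2 + 2k3 + k4).
x=1.700000, y=-0.200000:
  k1 = f(1.700000, -0.200000) = 0.490874
  k2 = f(1.885000, -0.109188) = 0.331544
  k3 = f(1.885000, -0.138664) = 0.371042
  k4 = f(2.070000, -0.062715) = 0.237984
  y ← -0.200000 + (0.37/6)·(k1 + 2k2 + 2k3 + k4) = -0.068402
y(2.07) ≈ -0.0684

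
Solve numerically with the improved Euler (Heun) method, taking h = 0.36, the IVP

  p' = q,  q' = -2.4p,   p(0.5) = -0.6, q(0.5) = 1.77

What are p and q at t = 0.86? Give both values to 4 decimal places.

0.1305, 2.0131

Heun on (p,q): k1 = f(t_n, state_n); k2 = f(t_n + h, state_n + h·k1); state_{n+1} = state_n + (h/2)·(k1 + k2).
0.500000: (-0.600000, 1.770000)
  k1 = (1.770000, 1.440000)
  predictor → (0.037200, 2.288400)
  k2 = (2.288400, -0.089280)
  → (0.130512, 2.013130)
(p(0.86), q(0.86)) ≈ (0.1305, 2.0131)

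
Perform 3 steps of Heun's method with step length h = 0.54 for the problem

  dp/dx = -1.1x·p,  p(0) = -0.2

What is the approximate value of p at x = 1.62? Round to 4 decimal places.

Heun: k1 = f(x_n, p_n); k2 = f(x_n + h, p_n + h·k1); p_{n+1} = p_n + (h/2)·(k1 + k2).
x=0.000000, p=-0.200000:
  k1 = f(0.000000, -0.200000) = 0.000000
  k2 = f(0.540000, -0.200000) = 0.118800
  p ← -0.200000 + (0.54/2)·(0.000000 + 0.118800) = -0.167924
x=0.540000, p=-0.167924:
  k1 = f(0.540000, -0.167924) = 0.099747
  k2 = f(1.080000, -0.114061) = 0.135504
  p ← -0.167924 + (0.54/2)·(0.099747 + 0.135504) = -0.104406
x=1.080000, p=-0.104406:
  k1 = f(1.080000, -0.104406) = 0.124035
  k2 = f(1.620000, -0.037428) = 0.066696
  p ← -0.104406 + (0.54/2)·(0.124035 + 0.066696) = -0.052909
p(1.62) ≈ -0.0529

-0.0529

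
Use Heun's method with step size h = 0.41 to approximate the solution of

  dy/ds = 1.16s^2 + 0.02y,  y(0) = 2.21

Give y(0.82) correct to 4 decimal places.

Heun: k1 = f(s_n, y_n); k2 = f(s_n + h, y_n + h·k1); y_{n+1} = y_n + (h/2)·(k1 + k2).
s=0.000000, y=2.210000:
  k1 = f(0.000000, 2.210000) = 0.044200
  k2 = f(0.410000, 2.228122) = 0.239558
  y ← 2.210000 + (0.41/2)·(0.044200 + 0.239558) = 2.268170
s=0.410000, y=2.268170:
  k1 = f(0.410000, 2.268170) = 0.240359
  k2 = f(0.820000, 2.366718) = 0.827318
  y ← 2.268170 + (0.41/2)·(0.240359 + 0.827318) = 2.487044
y(0.82) ≈ 2.4870

2.4870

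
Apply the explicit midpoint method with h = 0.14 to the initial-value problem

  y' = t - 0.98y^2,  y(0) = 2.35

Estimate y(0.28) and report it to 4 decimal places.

1.5015

Midpoint: k1 = f(t_n, y_n); k2 = f(t_n + h/2, y_n + (h/2)·k1); y_{n+1} = y_n + h·k2.
t=0.000000, y=2.350000:
  k1 = f(0.000000, 2.350000) = -5.412050
  k2 = f(0.070000, 1.971157) = -3.737749
  y ← 2.350000 + 0.14·(-3.737749) = 1.826715
t=0.140000, y=1.826715:
  k1 = f(0.140000, 1.826715) = -3.130151
  k2 = f(0.210000, 1.607605) = -2.322705
  y ← 1.826715 + 0.14·(-2.322705) = 1.501536
y(0.28) ≈ 1.5015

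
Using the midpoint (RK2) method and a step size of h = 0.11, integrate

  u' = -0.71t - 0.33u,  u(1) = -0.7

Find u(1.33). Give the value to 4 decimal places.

Midpoint: k1 = f(t_n, u_n); k2 = f(t_n + h/2, u_n + (h/2)·k1); u_{n+1} = u_n + h·k2.
t=1.000000, u=-0.700000:
  k1 = f(1.000000, -0.700000) = -0.479000
  k2 = f(1.055000, -0.726345) = -0.509356
  u ← -0.700000 + 0.11·(-0.509356) = -0.756029
t=1.110000, u=-0.756029:
  k1 = f(1.110000, -0.756029) = -0.538610
  k2 = f(1.165000, -0.785653) = -0.567885
  u ← -0.756029 + 0.11·(-0.567885) = -0.818496
t=1.220000, u=-0.818496:
  k1 = f(1.220000, -0.818496) = -0.596096
  k2 = f(1.275000, -0.851282) = -0.624327
  u ← -0.818496 + 0.11·(-0.624327) = -0.887172
u(1.33) ≈ -0.8872

-0.8872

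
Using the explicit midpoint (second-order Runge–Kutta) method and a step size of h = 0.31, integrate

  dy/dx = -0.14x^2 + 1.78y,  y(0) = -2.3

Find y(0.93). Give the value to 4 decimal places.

Midpoint: k1 = f(x_n, y_n); k2 = f(x_n + h/2, y_n + (h/2)·k1); y_{n+1} = y_n + h·k2.
x=0.000000, y=-2.300000:
  k1 = f(0.000000, -2.300000) = -4.094000
  k2 = f(0.155000, -2.934570) = -5.226898
  y ← -2.300000 + 0.31·(-5.226898) = -3.920338
x=0.310000, y=-3.920338:
  k1 = f(0.310000, -3.920338) = -6.991656
  k2 = f(0.465000, -5.004045) = -8.937472
  y ← -3.920338 + 0.31·(-8.937472) = -6.690955
x=0.620000, y=-6.690955:
  k1 = f(0.620000, -6.690955) = -11.963715
  k2 = f(0.775000, -8.545331) = -15.294776
  y ← -6.690955 + 0.31·(-15.294776) = -11.432335
y(0.93) ≈ -11.4323

-11.4323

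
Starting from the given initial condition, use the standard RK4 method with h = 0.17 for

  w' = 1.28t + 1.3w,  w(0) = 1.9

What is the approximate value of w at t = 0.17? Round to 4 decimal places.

2.3898

RK4: k1 = f(t_n, w_n); k2 = f(t_n + h/2, w_n + (h/2)·k1); k3 = f(t_n + h/2, w_n + (h/2)·k2); k4 = f(t_n + h, w_n + h·k3); w_{n+1} = w_n + (h/6)·(k1 + 2k2 + 2k3 + k4).
t=0.000000, w=1.900000:
  k1 = f(0.000000, 1.900000) = 2.470000
  k2 = f(0.085000, 2.109950) = 2.851735
  k3 = f(0.085000, 2.142397) = 2.893917
  k4 = f(0.170000, 2.391966) = 3.327156
  w ← 1.900000 + (0.17/6)·(k1 + 2k2 + 2k3 + k4) = 2.389840
w(0.17) ≈ 2.3898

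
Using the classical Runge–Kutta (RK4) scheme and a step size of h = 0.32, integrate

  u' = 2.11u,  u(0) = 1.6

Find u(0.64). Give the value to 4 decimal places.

RK4: k1 = f(t_n, u_n); k2 = f(t_n + h/2, u_n + (h/2)·k1); k3 = f(t_n + h/2, u_n + (h/2)·k2); k4 = f(t_n + h, u_n + h·k3); u_{n+1} = u_n + (h/6)·(k1 + 2k2 + 2k3 + k4).
t=0.000000, u=1.600000:
  k1 = f(0.000000, 1.600000) = 3.376000
  k2 = f(0.160000, 2.140160) = 4.515738
  k3 = f(0.160000, 2.322518) = 4.900513
  k4 = f(0.320000, 3.168164) = 6.684826
  u ← 1.600000 + (0.32/6)·(k1 + 2k2 + 2k3 + k4) = 3.140977
t=0.320000, u=3.140977:
  k1 = f(0.320000, 3.140977) = 6.627462
  k2 = f(0.480000, 4.201371) = 8.864894
  k3 = f(0.480000, 4.559360) = 9.620251
  k4 = f(0.640000, 6.219458) = 13.123056
  u ← 3.140977 + (0.32/6)·(k1 + 2k2 + 2k3 + k4) = 6.166087
u(0.64) ≈ 6.1661

6.1661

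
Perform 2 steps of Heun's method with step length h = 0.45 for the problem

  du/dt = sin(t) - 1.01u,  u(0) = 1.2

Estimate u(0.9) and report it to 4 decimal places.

0.7982

Heun: k1 = f(t_n, u_n); k2 = f(t_n + h, u_n + h·k1); u_{n+1} = u_n + (h/2)·(k1 + k2).
t=0.000000, u=1.200000:
  k1 = f(0.000000, 1.200000) = -1.212000
  k2 = f(0.450000, 0.654600) = -0.226180
  u ← 1.200000 + (0.45/2)·(-1.212000 + (-0.226180)) = 0.876409
t=0.450000, u=0.876409:
  k1 = f(0.450000, 0.876409) = -0.450208
  k2 = f(0.900000, 0.673816) = 0.102773
  u ← 0.876409 + (0.45/2)·(-0.450208 + 0.102773) = 0.798237
u(0.9) ≈ 0.7982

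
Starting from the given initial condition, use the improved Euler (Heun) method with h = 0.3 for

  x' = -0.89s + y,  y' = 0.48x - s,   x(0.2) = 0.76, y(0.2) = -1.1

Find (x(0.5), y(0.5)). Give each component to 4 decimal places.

Heun on (x,y): k1 = f(s_n, state_n); k2 = f(s_n + h, state_n + h·k1); state_{n+1} = state_n + (h/2)·(k1 + k2).
0.200000: (0.760000, -1.100000)
  k1 = (-1.278000, 0.164800)
  predictor → (0.376600, -1.050560)
  k2 = (-1.495560, -0.319232)
  → (0.343966, -1.123165)
(x(0.5), y(0.5)) ≈ (0.3440, -1.1232)

0.3440, -1.1232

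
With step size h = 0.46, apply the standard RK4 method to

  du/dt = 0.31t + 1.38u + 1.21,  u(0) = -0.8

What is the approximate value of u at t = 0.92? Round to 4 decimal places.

-0.3943

RK4: k1 = f(t_n, u_n); k2 = f(t_n + h/2, u_n + (h/2)·k1); k3 = f(t_n + h/2, u_n + (h/2)·k2); k4 = f(t_n + h, u_n + h·k3); u_{n+1} = u_n + (h/6)·(k1 + 2k2 + 2k3 + k4).
t=0.000000, u=-0.800000:
  k1 = f(0.000000, -0.800000) = 0.106000
  k2 = f(0.230000, -0.775620) = 0.210944
  k3 = f(0.230000, -0.751483) = 0.244254
  k4 = f(0.460000, -0.687643) = 0.403652
  u ← -0.800000 + (0.46/6)·(k1 + 2k2 + 2k3 + k4) = -0.691130
t=0.460000, u=-0.691130:
  k1 = f(0.460000, -0.691130) = 0.398841
  k2 = f(0.690000, -0.599396) = 0.596733
  k3 = f(0.690000, -0.553881) = 0.659544
  k4 = f(0.920000, -0.387739) = 0.960120
  u ← -0.691130 + (0.46/6)·(k1 + 2k2 + 2k3 + k4) = -0.394313
u(0.92) ≈ -0.3943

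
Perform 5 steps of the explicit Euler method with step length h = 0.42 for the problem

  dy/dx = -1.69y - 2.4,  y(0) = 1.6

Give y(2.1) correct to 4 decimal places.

-1.4139

Euler: y_{n+1} = y_n + h·f(x_n, y_n).
x=0.000000, y=1.600000: f=-5.104000 → y ← 1.600000 + 0.42·(-5.104000) = -0.543680
x=0.420000, y=-0.543680: f=-1.481181 → y ← -0.543680 + 0.42·(-1.481181) = -1.165776
x=0.840000, y=-1.165776: f=-0.429839 → y ← -1.165776 + 0.42·(-0.429839) = -1.346308
x=1.260000, y=-1.346308: f=-0.124739 → y ← -1.346308 + 0.42·(-0.124739) = -1.398699
x=1.680000, y=-1.398699: f=-0.036199 → y ← -1.398699 + 0.42·(-0.036199) = -1.413902
y(2.1) ≈ -1.4139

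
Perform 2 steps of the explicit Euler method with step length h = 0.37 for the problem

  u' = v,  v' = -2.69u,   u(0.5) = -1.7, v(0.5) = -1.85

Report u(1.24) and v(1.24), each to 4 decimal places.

-2.4430, 2.2153

Euler on (u,v): u_{n+1} = u_n + h·u', v_{n+1} = v_n + h·v'.
0.500000: (-1.700000, -1.850000); f=(-1.850000, 4.573000) → (-2.384500, -0.157990)
0.870000: (-2.384500, -0.157990); f=(-0.157990, 6.414305) → (-2.442956, 2.215303)
(u(1.24), v(1.24)) ≈ (-2.4430, 2.2153)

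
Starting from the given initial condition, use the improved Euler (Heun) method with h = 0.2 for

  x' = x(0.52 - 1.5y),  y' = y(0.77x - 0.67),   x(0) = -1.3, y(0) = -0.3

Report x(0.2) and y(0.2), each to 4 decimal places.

Heun on (x,y): k1 = f(s_n, state_n); k2 = f(s_n + h, state_n + h·k1); state_{n+1} = state_n + (h/2)·(k1 + k2).
0.000000: (-1.300000, -0.300000)
  k1 = (-1.261000, 0.501300)
  predictor → (-1.552200, -0.199740)
  k2 = (-1.272199, 0.372554)
  → (-1.553320, -0.212615)
(x(0.2), y(0.2)) ≈ (-1.5533, -0.2126)

-1.5533, -0.2126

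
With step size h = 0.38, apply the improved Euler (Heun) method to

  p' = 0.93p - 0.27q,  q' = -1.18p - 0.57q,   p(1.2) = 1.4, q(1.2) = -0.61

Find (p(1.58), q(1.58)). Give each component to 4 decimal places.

Heun on (p,q): k1 = f(t_n, state_n); k2 = f(t_n + h, state_n + h·k1); state_{n+1} = state_n + (h/2)·(k1 + k2).
1.200000: (1.400000, -0.610000)
  k1 = (1.466700, -1.304300)
  predictor → (1.957346, -1.105634)
  k2 = (2.118853, -1.679457)
  → (2.081255, -1.176914)
(p(1.58), q(1.58)) ≈ (2.0813, -1.1769)

2.0813, -1.1769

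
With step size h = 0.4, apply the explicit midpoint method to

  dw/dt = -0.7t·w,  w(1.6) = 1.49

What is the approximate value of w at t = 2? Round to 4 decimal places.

0.9073

Midpoint: k1 = f(t_n, w_n); k2 = f(t_n + h/2, w_n + (h/2)·k1); w_{n+1} = w_n + h·k2.
t=1.600000, w=1.490000:
  k1 = f(1.600000, 1.490000) = -1.668800
  k2 = f(1.800000, 1.156240) = -1.456862
  w ← 1.490000 + 0.4·(-1.456862) = 0.907255
w(2) ≈ 0.9073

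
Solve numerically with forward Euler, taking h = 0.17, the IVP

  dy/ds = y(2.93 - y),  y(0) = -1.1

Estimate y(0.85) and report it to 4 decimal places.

-87.0249

Euler: y_{n+1} = y_n + h·f(s_n, y_n).
s=0.000000, y=-1.100000: f=-4.433000 → y ← -1.100000 + 0.17·(-4.433000) = -1.853610
s=0.170000, y=-1.853610: f=-8.866947 → y ← -1.853610 + 0.17·(-8.866947) = -3.360991
s=0.340000, y=-3.360991: f=-21.143965 → y ← -3.360991 + 0.17·(-21.143965) = -6.955465
s=0.510000, y=-6.955465: f=-68.758006 → y ← -6.955465 + 0.17·(-68.758006) = -18.644326
s=0.680000, y=-18.644326: f=-402.238771 → y ← -18.644326 + 0.17·(-402.238771) = -87.024917
y(0.85) ≈ -87.0249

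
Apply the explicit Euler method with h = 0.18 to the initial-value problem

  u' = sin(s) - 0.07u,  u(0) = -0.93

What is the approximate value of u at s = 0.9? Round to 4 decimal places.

-0.5700

Euler: u_{n+1} = u_n + h·f(s_n, u_n).
s=0.000000, u=-0.930000: f=0.065100 → u ← -0.930000 + 0.18·0.065100 = -0.918282
s=0.180000, u=-0.918282: f=0.243309 → u ← -0.918282 + 0.18·0.243309 = -0.874486
s=0.360000, u=-0.874486: f=0.413488 → u ← -0.874486 + 0.18·0.413488 = -0.800058
s=0.540000, u=-0.800058: f=0.570140 → u ← -0.800058 + 0.18·0.570140 = -0.697433
s=0.720000, u=-0.697433: f=0.708205 → u ← -0.697433 + 0.18·0.708205 = -0.569956
u(0.9) ≈ -0.5700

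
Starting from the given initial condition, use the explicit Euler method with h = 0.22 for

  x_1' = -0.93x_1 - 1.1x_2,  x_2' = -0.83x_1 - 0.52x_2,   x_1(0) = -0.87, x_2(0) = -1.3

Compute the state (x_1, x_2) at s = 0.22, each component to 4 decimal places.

-0.3774, -0.9924

Euler on (x_1,x_2): x_1_{n+1} = x_1_n + h·x_1', x_2_{n+1} = x_2_n + h·x_2'.
0.000000: (-0.870000, -1.300000); f=(2.239100, 1.398100) → (-0.377398, -0.992418)
(x_1(0.22), x_2(0.22)) ≈ (-0.3774, -0.9924)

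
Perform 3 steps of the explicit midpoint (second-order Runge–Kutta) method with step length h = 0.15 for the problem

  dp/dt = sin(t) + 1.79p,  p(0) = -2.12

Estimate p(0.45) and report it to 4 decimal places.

-4.5791

Midpoint: k1 = f(t_n, p_n); k2 = f(t_n + h/2, p_n + (h/2)·k1); p_{n+1} = p_n + h·k2.
t=0.000000, p=-2.120000:
  k1 = f(0.000000, -2.120000) = -3.794800
  k2 = f(0.075000, -2.404610) = -4.229322
  p ← -2.120000 + 0.15·(-4.229322) = -2.754398
t=0.150000, p=-2.754398:
  k1 = f(0.150000, -2.754398) = -4.780935
  k2 = f(0.225000, -3.112968) = -5.349107
  p ← -2.754398 + 0.15·(-5.349107) = -3.556764
t=0.300000, p=-3.556764:
  k1 = f(0.300000, -3.556764) = -6.071088
  k2 = f(0.375000, -4.012096) = -6.815379
  p ← -3.556764 + 0.15·(-6.815379) = -4.579071
p(0.45) ≈ -4.5791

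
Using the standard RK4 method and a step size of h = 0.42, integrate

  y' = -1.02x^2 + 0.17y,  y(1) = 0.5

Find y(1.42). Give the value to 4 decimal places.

-0.1170

RK4: k1 = f(x_n, y_n); k2 = f(x_n + h/2, y_n + (h/2)·k1); k3 = f(x_n + h/2, y_n + (h/2)·k2); k4 = f(x_n + h, y_n + h·k3); y_{n+1} = y_n + (h/6)·(k1 + 2k2 + 2k3 + k4).
x=1.000000, y=0.500000:
  k1 = f(1.000000, 0.500000) = -0.935000
  k2 = f(1.210000, 0.303650) = -1.441761
  k3 = f(1.210000, 0.197230) = -1.459853
  k4 = f(1.420000, -0.113138) = -2.075961
  y ← 0.500000 + (0.42/6)·(k1 + 2k2 + 2k3 + k4) = -0.116993
y(1.42) ≈ -0.1170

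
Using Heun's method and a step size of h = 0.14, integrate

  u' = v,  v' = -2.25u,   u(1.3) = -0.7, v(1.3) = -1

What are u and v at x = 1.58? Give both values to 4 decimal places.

Heun on (u,v): k1 = f(x_n, state_n); k2 = f(x_n + h, state_n + h·k1); state_{n+1} = state_n + (h/2)·(k1 + k2).
1.300000: (-0.700000, -1.000000)
  k1 = (-1.000000, 1.575000)
  predictor → (-0.840000, -0.779500)
  k2 = (-0.779500, 1.890000)
  → (-0.824565, -0.757450)
1.440000: (-0.824565, -0.757450)
  k1 = (-0.757450, 1.855271)
  predictor → (-0.930608, -0.497712)
  k2 = (-0.497712, 2.093868)
  → (-0.912426, -0.481010)
(u(1.58), v(1.58)) ≈ (-0.9124, -0.4810)

-0.9124, -0.4810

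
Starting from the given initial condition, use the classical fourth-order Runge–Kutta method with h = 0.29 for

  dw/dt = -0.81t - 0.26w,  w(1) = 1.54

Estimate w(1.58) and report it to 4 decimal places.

RK4: k1 = f(t_n, w_n); k2 = f(t_n + h/2, w_n + (h/2)·k1); k3 = f(t_n + h/2, w_n + (h/2)·k2); k4 = f(t_n + h, w_n + h·k3); w_{n+1} = w_n + (h/6)·(k1 + 2k2 + 2k3 + k4).
t=1.000000, w=1.540000:
  k1 = f(1.000000, 1.540000) = -1.210400
  k2 = f(1.145000, 1.364492) = -1.282218
  k3 = f(1.145000, 1.354078) = -1.279510
  k4 = f(1.290000, 1.168942) = -1.348825
  w ← 1.540000 + (0.29/6)·(k1 + 2k2 + 2k3 + k4) = 1.168670
t=1.290000, w=1.168670:
  k1 = f(1.290000, 1.168670) = -1.348754
  k2 = f(1.435000, 0.973101) = -1.415356
  k3 = f(1.435000, 0.963444) = -1.412845
  k4 = f(1.580000, 0.758945) = -1.477126
  w ← 1.168670 + (0.29/6)·(k1 + 2k2 + 2k3 + k4) = 0.758693
w(1.58) ≈ 0.7587

0.7587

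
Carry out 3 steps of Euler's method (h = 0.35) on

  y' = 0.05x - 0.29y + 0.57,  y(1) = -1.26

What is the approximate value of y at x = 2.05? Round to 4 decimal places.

-0.3090

Euler: y_{n+1} = y_n + h·f(x_n, y_n).
x=1.000000, y=-1.260000: f=0.985400 → y ← -1.260000 + 0.35·0.985400 = -0.915110
x=1.350000, y=-0.915110: f=0.902882 → y ← -0.915110 + 0.35·0.902882 = -0.599101
x=1.700000, y=-0.599101: f=0.828739 → y ← -0.599101 + 0.35·0.828739 = -0.309043
y(2.05) ≈ -0.3090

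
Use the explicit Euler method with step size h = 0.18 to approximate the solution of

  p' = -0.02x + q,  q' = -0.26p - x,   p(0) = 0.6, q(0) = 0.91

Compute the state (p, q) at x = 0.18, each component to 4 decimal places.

0.7638, 0.8819

Euler on (p,q): p_{n+1} = p_n + h·p', q_{n+1} = q_n + h·q'.
0.000000: (0.600000, 0.910000); f=(0.910000, -0.156000) → (0.763800, 0.881920)
(p(0.18), q(0.18)) ≈ (0.7638, 0.8819)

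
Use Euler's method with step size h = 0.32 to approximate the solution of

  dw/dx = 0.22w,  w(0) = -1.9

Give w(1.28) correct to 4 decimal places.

Euler: w_{n+1} = w_n + h·f(x_n, w_n).
x=0.000000, w=-1.900000: f=-0.418000 → w ← -1.900000 + 0.32·(-0.418000) = -2.033760
x=0.320000, w=-2.033760: f=-0.447427 → w ← -2.033760 + 0.32·(-0.447427) = -2.176937
x=0.640000, w=-2.176937: f=-0.478926 → w ← -2.176937 + 0.32·(-0.478926) = -2.330193
x=0.960000, w=-2.330193: f=-0.512642 → w ← -2.330193 + 0.32·(-0.512642) = -2.494239
w(1.28) ≈ -2.4942

-2.4942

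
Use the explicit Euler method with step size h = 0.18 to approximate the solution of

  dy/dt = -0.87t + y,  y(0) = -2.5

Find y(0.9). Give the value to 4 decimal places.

-6.0567

Euler: y_{n+1} = y_n + h·f(t_n, y_n).
t=0.000000, y=-2.500000: f=-2.500000 → y ← -2.500000 + 0.18·(-2.500000) = -2.950000
t=0.180000, y=-2.950000: f=-3.106600 → y ← -2.950000 + 0.18·(-3.106600) = -3.509188
t=0.360000, y=-3.509188: f=-3.822388 → y ← -3.509188 + 0.18·(-3.822388) = -4.197218
t=0.540000, y=-4.197218: f=-4.667018 → y ← -4.197218 + 0.18·(-4.667018) = -5.037281
t=0.720000, y=-5.037281: f=-5.663681 → y ← -5.037281 + 0.18·(-5.663681) = -6.056744
y(0.9) ≈ -6.0567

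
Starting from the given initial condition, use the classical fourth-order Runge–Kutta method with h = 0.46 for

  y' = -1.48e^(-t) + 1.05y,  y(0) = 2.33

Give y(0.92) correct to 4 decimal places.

4.5109

RK4: k1 = f(t_n, y_n); k2 = f(t_n + h/2, y_n + (h/2)·k1); k3 = f(t_n + h/2, y_n + (h/2)·k2); k4 = f(t_n + h, y_n + h·k3); y_{n+1} = y_n + (h/6)·(k1 + 2k2 + 2k3 + k4).
t=0.000000, y=2.330000:
  k1 = f(0.000000, 2.330000) = 0.966500
  k2 = f(0.230000, 2.552295) = 1.504000
  k3 = f(0.230000, 2.675920) = 1.633806
  k4 = f(0.460000, 3.081551) = 2.301329
  y ← 2.330000 + (0.46/6)·(k1 + 2k2 + 2k3 + k4) = 3.061664
t=0.460000, y=3.061664:
  k1 = f(0.460000, 3.061664) = 2.280447
  k2 = f(0.690000, 3.586167) = 3.023142
  k3 = f(0.690000, 3.756987) = 3.202503
  k4 = f(0.920000, 4.534815) = 4.171748
  y ← 3.061664 + (0.46/6)·(k1 + 2k2 + 2k3 + k4) = 4.510931
y(0.92) ≈ 4.5109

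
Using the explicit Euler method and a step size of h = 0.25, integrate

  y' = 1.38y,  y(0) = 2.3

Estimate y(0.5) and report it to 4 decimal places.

Euler: y_{n+1} = y_n + h·f(t_n, y_n).
t=0.000000, y=2.300000: f=3.174000 → y ← 2.300000 + 0.25·3.174000 = 3.093500
t=0.250000, y=3.093500: f=4.269030 → y ← 3.093500 + 0.25·4.269030 = 4.160757
y(0.5) ≈ 4.1608

4.1608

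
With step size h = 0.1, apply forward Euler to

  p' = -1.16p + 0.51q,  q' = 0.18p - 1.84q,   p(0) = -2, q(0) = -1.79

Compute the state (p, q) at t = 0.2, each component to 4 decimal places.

Euler on (p,q): p_{n+1} = p_n + h·p', q_{n+1} = q_n + h·q'.
0.000000: (-2.000000, -1.790000); f=(1.407100, 2.933600) → (-1.859290, -1.496640)
0.100000: (-1.859290, -1.496640); f=(1.393490, 2.419145) → (-1.719941, -1.254725)
(p(0.2), q(0.2)) ≈ (-1.7199, -1.2547)

-1.7199, -1.2547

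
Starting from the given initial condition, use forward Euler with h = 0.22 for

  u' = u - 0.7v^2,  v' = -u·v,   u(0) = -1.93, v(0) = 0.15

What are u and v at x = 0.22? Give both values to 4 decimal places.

-2.3581, 0.2137

Euler on (u,v): u_{n+1} = u_n + h·u', v_{n+1} = v_n + h·v'.
0.000000: (-1.930000, 0.150000); f=(-1.945750, 0.289500) → (-2.358065, 0.213690)
(u(0.22), v(0.22)) ≈ (-2.3581, 0.2137)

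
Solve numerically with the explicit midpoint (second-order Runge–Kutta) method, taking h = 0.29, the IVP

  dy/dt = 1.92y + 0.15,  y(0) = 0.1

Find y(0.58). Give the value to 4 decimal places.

0.4438

Midpoint: k1 = f(t_n, y_n); k2 = f(t_n + h/2, y_n + (h/2)·k1); y_{n+1} = y_n + h·k2.
t=0.000000, y=0.100000:
  k1 = f(0.000000, 0.100000) = 0.342000
  k2 = f(0.145000, 0.149590) = 0.437213
  y ← 0.100000 + 0.29·0.437213 = 0.226792
t=0.290000, y=0.226792:
  k1 = f(0.290000, 0.226792) = 0.585440
  k2 = f(0.435000, 0.311681) = 0.748427
  y ← 0.226792 + 0.29·0.748427 = 0.443835
y(0.58) ≈ 0.4438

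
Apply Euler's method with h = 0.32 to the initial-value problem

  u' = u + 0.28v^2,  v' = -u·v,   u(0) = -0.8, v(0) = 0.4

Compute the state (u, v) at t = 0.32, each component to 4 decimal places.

Euler on (u,v): u_{n+1} = u_n + h·u', v_{n+1} = v_n + h·v'.
0.000000: (-0.800000, 0.400000); f=(-0.755200, 0.320000) → (-1.041664, 0.502400)
(u(0.32), v(0.32)) ≈ (-1.0417, 0.5024)

-1.0417, 0.5024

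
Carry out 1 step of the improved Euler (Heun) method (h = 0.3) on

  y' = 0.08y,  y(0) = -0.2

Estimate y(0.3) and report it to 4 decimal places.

-0.2049

Heun: k1 = f(t_n, y_n); k2 = f(t_n + h, y_n + h·k1); y_{n+1} = y_n + (h/2)·(k1 + k2).
t=0.000000, y=-0.200000:
  k1 = f(0.000000, -0.200000) = -0.016000
  k2 = f(0.300000, -0.204800) = -0.016384
  y ← -0.200000 + (0.3/2)·(-0.016000 + (-0.016384)) = -0.204858
y(0.3) ≈ -0.2049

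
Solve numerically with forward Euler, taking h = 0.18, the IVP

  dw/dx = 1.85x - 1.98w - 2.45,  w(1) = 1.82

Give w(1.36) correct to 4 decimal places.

0.6363

Euler: w_{n+1} = w_n + h·f(x_n, w_n).
x=1.000000, w=1.820000: f=-4.203600 → w ← 1.820000 + 0.18·(-4.203600) = 1.063352
x=1.180000, w=1.063352: f=-2.372437 → w ← 1.063352 + 0.18·(-2.372437) = 0.636313
w(1.36) ≈ 0.6363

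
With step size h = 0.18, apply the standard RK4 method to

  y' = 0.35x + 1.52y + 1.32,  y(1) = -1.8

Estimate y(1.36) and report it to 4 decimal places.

RK4: k1 = f(x_n, y_n); k2 = f(x_n + h/2, y_n + (h/2)·k1); k3 = f(x_n + h/2, y_n + (h/2)·k2); k4 = f(x_n + h, y_n + h·k3); y_{n+1} = y_n + (h/6)·(k1 + 2k2 + 2k3 + k4).
x=1.000000, y=-1.800000:
  k1 = f(1.000000, -1.800000) = -1.066000
  k2 = f(1.090000, -1.895940) = -1.180329
  k3 = f(1.090000, -1.906230) = -1.195969
  k4 = f(1.180000, -2.015274) = -1.330217
  y ← -1.800000 + (0.18/6)·(k1 + 2k2 + 2k3 + k4) = -2.014464
x=1.180000, y=-2.014464:
  k1 = f(1.180000, -2.014464) = -1.328986
  k2 = f(1.270000, -2.134073) = -1.479291
  k3 = f(1.270000, -2.147601) = -1.499853
  k4 = f(1.360000, -2.284438) = -1.676346
  y ← -2.014464 + (0.18/6)·(k1 + 2k2 + 2k3 + k4) = -2.283373
y(1.36) ≈ -2.2834

-2.2834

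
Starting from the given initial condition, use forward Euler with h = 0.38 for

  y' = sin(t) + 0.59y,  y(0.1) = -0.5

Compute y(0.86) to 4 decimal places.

Euler: y_{n+1} = y_n + h·f(t_n, y_n).
t=0.100000, y=-0.500000: f=-0.195167 → y ← -0.500000 + 0.38·(-0.195167) = -0.574163
t=0.480000, y=-0.574163: f=0.123023 → y ← -0.574163 + 0.38·0.123023 = -0.527415
y(0.86) ≈ -0.5274

-0.5274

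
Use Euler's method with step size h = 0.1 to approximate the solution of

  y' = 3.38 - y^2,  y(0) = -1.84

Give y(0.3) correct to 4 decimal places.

Euler: y_{n+1} = y_n + h·f(x_n, y_n).
x=0.000000, y=-1.840000: f=-0.005600 → y ← -1.840000 + 0.1·(-0.005600) = -1.840560
x=0.100000, y=-1.840560: f=-0.007661 → y ← -1.840560 + 0.1·(-0.007661) = -1.841326
x=0.200000, y=-1.841326: f=-0.010482 → y ← -1.841326 + 0.1·(-0.010482) = -1.842374
y(0.3) ≈ -1.8424

-1.8424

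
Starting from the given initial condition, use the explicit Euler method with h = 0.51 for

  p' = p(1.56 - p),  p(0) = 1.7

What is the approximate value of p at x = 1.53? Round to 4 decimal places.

Euler: p_{n+1} = p_n + h·f(x_n, p_n).
x=0.000000, p=1.700000: f=-0.238000 → p ← 1.700000 + 0.51·(-0.238000) = 1.578620
x=0.510000, p=1.578620: f=-0.029394 → p ← 1.578620 + 0.51·(-0.029394) = 1.563629
x=1.020000, p=1.563629: f=-0.005675 → p ← 1.563629 + 0.51·(-0.005675) = 1.560735
p(1.53) ≈ 1.5607

1.5607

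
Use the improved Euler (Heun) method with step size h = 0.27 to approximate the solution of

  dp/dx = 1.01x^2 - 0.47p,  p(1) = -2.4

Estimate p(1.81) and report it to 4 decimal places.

-0.1956

Heun: k1 = f(x_n, p_n); k2 = f(x_n + h, p_n + h·k1); p_{n+1} = p_n + (h/2)·(k1 + k2).
x=1.000000, p=-2.400000:
  k1 = f(1.000000, -2.400000) = 2.138000
  k2 = f(1.270000, -1.822740) = 2.485717
  p ← -2.400000 + (0.27/2)·(2.138000 + 2.485717) = -1.775798
x=1.270000, p=-1.775798:
  k1 = f(1.270000, -1.775798) = 2.463654
  k2 = f(1.540000, -1.110612) = 2.917303
  p ← -1.775798 + (0.27/2)·(2.463654 + 2.917303) = -1.049369
x=1.540000, p=-1.049369:
  k1 = f(1.540000, -1.049369) = 2.888519
  k2 = f(1.810000, -0.269469) = 3.435511
  p ← -1.049369 + (0.27/2)·(2.888519 + 3.435511) = -0.195625
p(1.81) ≈ -0.1956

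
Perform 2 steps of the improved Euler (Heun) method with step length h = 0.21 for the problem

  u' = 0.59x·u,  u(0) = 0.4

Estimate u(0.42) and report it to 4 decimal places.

0.4213

Heun: k1 = f(x_n, u_n); k2 = f(x_n + h, u_n + h·k1); u_{n+1} = u_n + (h/2)·(k1 + k2).
x=0.000000, u=0.400000:
  k1 = f(0.000000, 0.400000) = 0.000000
  k2 = f(0.210000, 0.400000) = 0.049560
  u ← 0.400000 + (0.21/2)·(0.000000 + 0.049560) = 0.405204
x=0.210000, u=0.405204:
  k1 = f(0.210000, 0.405204) = 0.050205
  k2 = f(0.420000, 0.415747) = 0.103022
  u ← 0.405204 + (0.21/2)·(0.050205 + 0.103022) = 0.421293
u(0.42) ≈ 0.4213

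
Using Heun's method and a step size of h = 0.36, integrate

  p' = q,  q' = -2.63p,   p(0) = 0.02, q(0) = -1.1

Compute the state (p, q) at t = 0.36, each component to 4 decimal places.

-0.3794, -0.9315

Heun on (p,q): k1 = f(t_n, state_n); k2 = f(t_n + h, state_n + h·k1); state_{n+1} = state_n + (h/2)·(k1 + k2).
0.000000: (0.020000, -1.100000)
  k1 = (-1.100000, -0.052600)
  predictor → (-0.376000, -1.118936)
  k2 = (-1.118936, 0.988880)
  → (-0.379408, -0.931470)
(p(0.36), q(0.36)) ≈ (-0.3794, -0.9315)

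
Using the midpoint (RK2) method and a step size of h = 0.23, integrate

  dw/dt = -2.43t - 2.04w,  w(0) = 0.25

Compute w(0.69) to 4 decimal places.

-0.3259

Midpoint: k1 = f(t_n, w_n); k2 = f(t_n + h/2, w_n + (h/2)·k1); w_{n+1} = w_n + h·k2.
t=0.000000, w=0.250000:
  k1 = f(0.000000, 0.250000) = -0.510000
  k2 = f(0.115000, 0.191350) = -0.669804
  w ← 0.250000 + 0.23·(-0.669804) = 0.095945
t=0.230000, w=0.095945:
  k1 = f(0.230000, 0.095945) = -0.754628
  k2 = f(0.345000, 0.009163) = -0.857042
  w ← 0.095945 + 0.23·(-0.857042) = -0.101175
t=0.460000, w=-0.101175:
  k1 = f(0.460000, -0.101175) = -0.911404
  k2 = f(0.575000, -0.205986) = -0.977038
  w ← -0.101175 + 0.23·(-0.977038) = -0.325893
w(0.69) ≈ -0.3259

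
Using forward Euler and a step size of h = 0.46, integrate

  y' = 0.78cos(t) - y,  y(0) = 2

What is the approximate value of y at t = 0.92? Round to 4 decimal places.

Euler: y_{n+1} = y_n + h·f(t_n, y_n).
t=0.000000, y=2.000000: f=-1.220000 → y ← 2.000000 + 0.46·(-1.220000) = 1.438800
t=0.460000, y=1.438800: f=-0.739879 → y ← 1.438800 + 0.46·(-0.739879) = 1.098456
y(0.92) ≈ 1.0985

1.0985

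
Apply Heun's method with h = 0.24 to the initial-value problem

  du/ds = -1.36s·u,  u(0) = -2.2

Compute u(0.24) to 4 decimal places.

-2.1138

Heun: k1 = f(s_n, u_n); k2 = f(s_n + h, u_n + h·k1); u_{n+1} = u_n + (h/2)·(k1 + k2).
s=0.000000, u=-2.200000:
  k1 = f(0.000000, -2.200000) = 0.000000
  k2 = f(0.240000, -2.200000) = 0.718080
  u ← -2.200000 + (0.24/2)·(0.000000 + 0.718080) = -2.113830
u(0.24) ≈ -2.1138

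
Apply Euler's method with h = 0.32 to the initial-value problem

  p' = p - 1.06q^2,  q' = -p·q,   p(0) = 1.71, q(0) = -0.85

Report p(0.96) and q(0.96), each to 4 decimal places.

3.4332, -0.0228

Euler on (p,q): p_{n+1} = p_n + h·p', q_{n+1} = q_n + h·q'.
0.000000: (1.710000, -0.850000); f=(0.944150, 1.453500) → (2.012128, -0.384880)
0.320000: (2.012128, -0.384880); f=(1.855107, 0.774428) → (2.605762, -0.137063)
0.640000: (2.605762, -0.137063); f=(2.585849, 0.357154) → (3.433234, -0.022774)
(p(0.96), q(0.96)) ≈ (3.4332, -0.0228)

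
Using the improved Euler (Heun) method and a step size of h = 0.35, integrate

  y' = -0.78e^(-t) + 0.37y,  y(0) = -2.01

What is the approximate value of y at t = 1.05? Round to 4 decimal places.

Heun: k1 = f(t_n, y_n); k2 = f(t_n + h, y_n + h·k1); y_{n+1} = y_n + (h/2)·(k1 + k2).
t=0.000000, y=-2.010000:
  k1 = f(0.000000, -2.010000) = -1.523700
  k2 = f(0.350000, -2.543295) = -1.490676
  y ← -2.010000 + (0.35/2)·(-1.523700 + (-1.490676)) = -2.537516
t=0.350000, y=-2.537516:
  k1 = f(0.350000, -2.537516) = -1.488538
  k2 = f(0.700000, -3.058504) = -1.518983
  y ← -2.537516 + (0.35/2)·(-1.488538 + (-1.518983)) = -3.063832
t=0.700000, y=-3.063832:
  k1 = f(0.700000, -3.063832) = -1.520954
  k2 = f(1.050000, -3.596166) = -1.603533
  y ← -3.063832 + (0.35/2)·(-1.520954 + (-1.603533)) = -3.610617
y(1.05) ≈ -3.6106

-3.6106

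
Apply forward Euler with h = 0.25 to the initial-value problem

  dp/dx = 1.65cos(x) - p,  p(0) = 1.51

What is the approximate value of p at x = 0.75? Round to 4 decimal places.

Euler: p_{n+1} = p_n + h·f(x_n, p_n).
x=0.000000, p=1.510000: f=0.140000 → p ← 1.510000 + 0.25·0.140000 = 1.545000
x=0.250000, p=1.545000: f=0.053705 → p ← 1.545000 + 0.25·0.053705 = 1.558426
x=0.500000, p=1.558426: f=-0.110415 → p ← 1.558426 + 0.25·(-0.110415) = 1.530823
p(0.75) ≈ 1.5308

1.5308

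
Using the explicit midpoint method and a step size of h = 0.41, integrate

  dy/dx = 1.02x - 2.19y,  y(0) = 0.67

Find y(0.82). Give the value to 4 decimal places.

Midpoint: k1 = f(x_n, y_n); k2 = f(x_n + h/2, y_n + (h/2)·k1); y_{n+1} = y_n + h·k2.
x=0.000000, y=0.670000:
  k1 = f(0.000000, 0.670000) = -1.467300
  k2 = f(0.205000, 0.369204) = -0.599456
  y ← 0.670000 + 0.41·(-0.599456) = 0.424223
x=0.410000, y=0.424223:
  k1 = f(0.410000, 0.424223) = -0.510849
  k2 = f(0.615000, 0.319499) = -0.072403
  y ← 0.424223 + 0.41·(-0.072403) = 0.394538
y(0.82) ≈ 0.3945

0.3945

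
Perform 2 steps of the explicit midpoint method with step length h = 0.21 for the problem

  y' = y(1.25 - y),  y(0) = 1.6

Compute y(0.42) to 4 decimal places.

1.4395

Midpoint: k1 = f(t_n, y_n); k2 = f(t_n + h/2, y_n + (h/2)·k1); y_{n+1} = y_n + h·k2.
t=0.000000, y=1.600000:
  k1 = f(0.000000, 1.600000) = -0.560000
  k2 = f(0.105000, 1.541200) = -0.448797
  y ← 1.600000 + 0.21·(-0.448797) = 1.505753
t=0.210000, y=1.505753:
  k1 = f(0.210000, 1.505753) = -0.385100
  k2 = f(0.315000, 1.465317) = -0.315508
  y ← 1.505753 + 0.21·(-0.315508) = 1.439496
y(0.42) ≈ 1.4395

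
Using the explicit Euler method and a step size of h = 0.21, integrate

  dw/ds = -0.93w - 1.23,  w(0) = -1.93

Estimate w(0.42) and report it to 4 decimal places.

Euler: w_{n+1} = w_n + h·f(s_n, w_n).
s=0.000000, w=-1.930000: f=0.564900 → w ← -1.930000 + 0.21·0.564900 = -1.811371
s=0.210000, w=-1.811371: f=0.454575 → w ← -1.811371 + 0.21·0.454575 = -1.715910
w(0.42) ≈ -1.7159

-1.7159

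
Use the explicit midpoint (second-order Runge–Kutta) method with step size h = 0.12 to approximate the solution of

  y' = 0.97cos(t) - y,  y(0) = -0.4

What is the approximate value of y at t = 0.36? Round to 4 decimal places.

0.0065

Midpoint: k1 = f(t_n, y_n); k2 = f(t_n + h/2, y_n + (h/2)·k1); y_{n+1} = y_n + h·k2.
t=0.000000, y=-0.400000:
  k1 = f(0.000000, -0.400000) = 1.370000
  k2 = f(0.060000, -0.317800) = 1.286055
  y ← -0.400000 + 0.12·1.286055 = -0.245673
t=0.120000, y=-0.245673:
  k1 = f(0.120000, -0.245673) = 1.208698
  k2 = f(0.180000, -0.173152) = 1.127480
  y ← -0.245673 + 0.12·1.127480 = -0.110376
t=0.240000, y=-0.110376:
  k1 = f(0.240000, -0.110376) = 1.052574
  k2 = f(0.300000, -0.047221) = 0.973898
  y ← -0.110376 + 0.12·0.973898 = 0.006492
y(0.36) ≈ 0.0065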